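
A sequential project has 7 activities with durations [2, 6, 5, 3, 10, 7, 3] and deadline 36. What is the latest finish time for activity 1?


LF(activity 1) = deadline - sum of successor durations
Successors: activities 2 through 7 with durations [6, 5, 3, 10, 7, 3]
Sum of successor durations = 34
LF = 36 - 34 = 2

2


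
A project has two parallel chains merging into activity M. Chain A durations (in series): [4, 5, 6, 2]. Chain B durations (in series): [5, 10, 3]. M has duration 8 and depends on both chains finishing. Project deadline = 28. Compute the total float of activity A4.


Forward pass: ES(A4) = sum of predecessors on chain A = 15
EF = ES + duration = 15 + 2 = 17
Backward pass: LF(M) = deadline = 28; LS(M) = 28 - 8 = 20
LF(A4) = LS(M) - sum(successors on chain A) = 20 - 0 = 20
LS = LF - duration = 20 - 2 = 18
Total float = LS - ES = 18 - 15 = 3

3


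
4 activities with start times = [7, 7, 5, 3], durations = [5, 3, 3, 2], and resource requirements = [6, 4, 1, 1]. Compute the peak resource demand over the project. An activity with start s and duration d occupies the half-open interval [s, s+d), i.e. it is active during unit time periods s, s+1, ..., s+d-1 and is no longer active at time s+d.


Each activity i is active on [start_i, start_i + duration_i).
Compute total resource usage per time slot:
  t=0: active resources = [], total = 0
  t=1: active resources = [], total = 0
  t=2: active resources = [], total = 0
  t=3: active resources = [1], total = 1
  t=4: active resources = [1], total = 1
  t=5: active resources = [1], total = 1
  t=6: active resources = [1], total = 1
  t=7: active resources = [6, 4, 1], total = 11
  t=8: active resources = [6, 4], total = 10
  t=9: active resources = [6, 4], total = 10
  t=10: active resources = [6], total = 6
  t=11: active resources = [6], total = 6
Peak resource demand = 11

11


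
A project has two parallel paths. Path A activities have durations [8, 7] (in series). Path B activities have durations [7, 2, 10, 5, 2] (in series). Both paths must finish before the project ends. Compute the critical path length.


Path A total = 8 + 7 = 15
Path B total = 7 + 2 + 10 + 5 + 2 = 26
Critical path = longest path = max(15, 26) = 26

26


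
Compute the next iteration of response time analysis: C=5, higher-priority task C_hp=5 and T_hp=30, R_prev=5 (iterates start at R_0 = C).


R_next = C + ceil(R_prev / T_hp) * C_hp
ceil(5 / 30) = ceil(0.1667) = 1
Interference = 1 * 5 = 5
R_next = 5 + 5 = 10

10


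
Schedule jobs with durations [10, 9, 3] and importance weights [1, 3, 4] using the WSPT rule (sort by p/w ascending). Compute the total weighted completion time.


Compute p/w ratios and sort ascending (WSPT): [(3, 4), (9, 3), (10, 1)]
Compute weighted completion times:
  Job (p=3,w=4): C=3, w*C=4*3=12
  Job (p=9,w=3): C=12, w*C=3*12=36
  Job (p=10,w=1): C=22, w*C=1*22=22
Total weighted completion time = 70

70


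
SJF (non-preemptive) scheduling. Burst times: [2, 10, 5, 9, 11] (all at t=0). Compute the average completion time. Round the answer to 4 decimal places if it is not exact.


SJF order (ascending): [2, 5, 9, 10, 11]
Completion times:
  Job 1: burst=2, C=2
  Job 2: burst=5, C=7
  Job 3: burst=9, C=16
  Job 4: burst=10, C=26
  Job 5: burst=11, C=37
Average completion = 88/5 = 17.6

17.6


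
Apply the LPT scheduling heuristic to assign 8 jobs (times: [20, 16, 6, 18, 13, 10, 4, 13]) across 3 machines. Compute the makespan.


Sort jobs in decreasing order (LPT): [20, 18, 16, 13, 13, 10, 6, 4]
Assign each job to the least loaded machine:
  Machine 1: jobs [20, 10, 4], load = 34
  Machine 2: jobs [18, 13], load = 31
  Machine 3: jobs [16, 13, 6], load = 35
Makespan = max load = 35

35


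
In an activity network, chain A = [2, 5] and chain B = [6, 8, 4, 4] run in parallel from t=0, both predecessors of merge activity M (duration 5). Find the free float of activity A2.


ES(A2) = sum of predecessors on chain A = 2
EF(A2) = ES + duration = 2 + 5 = 7
Successor of A2 is M. ES(M) = max(sum(A), sum(B)) = max(7, 22) = 22
Free float = ES(successor) - EF(current) = 22 - 7 = 15

15


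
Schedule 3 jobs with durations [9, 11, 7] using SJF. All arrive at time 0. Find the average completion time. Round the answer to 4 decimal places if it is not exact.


SJF order (ascending): [7, 9, 11]
Completion times:
  Job 1: burst=7, C=7
  Job 2: burst=9, C=16
  Job 3: burst=11, C=27
Average completion = 50/3 = 16.6667

16.6667


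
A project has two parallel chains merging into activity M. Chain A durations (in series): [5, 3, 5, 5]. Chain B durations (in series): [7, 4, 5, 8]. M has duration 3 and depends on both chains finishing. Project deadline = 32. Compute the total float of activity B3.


Forward pass: ES(B3) = sum of predecessors on chain B = 11
EF = ES + duration = 11 + 5 = 16
Backward pass: LF(M) = deadline = 32; LS(M) = 32 - 3 = 29
LF(B3) = LS(M) - sum(successors on chain B) = 29 - 8 = 21
LS = LF - duration = 21 - 5 = 16
Total float = LS - ES = 16 - 11 = 5

5


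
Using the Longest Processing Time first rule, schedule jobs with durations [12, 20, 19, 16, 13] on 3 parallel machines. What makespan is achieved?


Sort jobs in decreasing order (LPT): [20, 19, 16, 13, 12]
Assign each job to the least loaded machine:
  Machine 1: jobs [20], load = 20
  Machine 2: jobs [19, 12], load = 31
  Machine 3: jobs [16, 13], load = 29
Makespan = max load = 31

31


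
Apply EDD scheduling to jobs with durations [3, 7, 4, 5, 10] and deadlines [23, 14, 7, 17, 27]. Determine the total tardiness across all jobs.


Sort by due date (EDD order): [(4, 7), (7, 14), (5, 17), (3, 23), (10, 27)]
Compute completion times and tardiness:
  Job 1: p=4, d=7, C=4, tardiness=max(0,4-7)=0
  Job 2: p=7, d=14, C=11, tardiness=max(0,11-14)=0
  Job 3: p=5, d=17, C=16, tardiness=max(0,16-17)=0
  Job 4: p=3, d=23, C=19, tardiness=max(0,19-23)=0
  Job 5: p=10, d=27, C=29, tardiness=max(0,29-27)=2
Total tardiness = 2

2


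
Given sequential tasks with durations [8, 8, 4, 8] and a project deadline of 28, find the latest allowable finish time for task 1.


LF(activity 1) = deadline - sum of successor durations
Successors: activities 2 through 4 with durations [8, 4, 8]
Sum of successor durations = 20
LF = 28 - 20 = 8

8


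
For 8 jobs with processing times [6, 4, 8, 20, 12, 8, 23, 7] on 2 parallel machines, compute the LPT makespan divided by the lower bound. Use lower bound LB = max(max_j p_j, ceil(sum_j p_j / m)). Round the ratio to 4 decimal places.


LPT order: [23, 20, 12, 8, 8, 7, 6, 4]
Machine loads after assignment: [45, 43]
LPT makespan = 45
Lower bound = max(max_job, ceil(total/2)) = max(23, 44) = 44
Ratio = 45 / 44 = 1.0227

1.0227


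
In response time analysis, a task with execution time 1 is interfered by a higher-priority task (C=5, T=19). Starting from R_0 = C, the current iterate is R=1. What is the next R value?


R_next = C + ceil(R_prev / T_hp) * C_hp
ceil(1 / 19) = ceil(0.0526) = 1
Interference = 1 * 5 = 5
R_next = 1 + 5 = 6

6


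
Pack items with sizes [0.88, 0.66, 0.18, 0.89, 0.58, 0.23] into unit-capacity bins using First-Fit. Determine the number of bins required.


Place items sequentially using First-Fit:
  Item 0.88 -> new Bin 1
  Item 0.66 -> new Bin 2
  Item 0.18 -> Bin 2 (now 0.84)
  Item 0.89 -> new Bin 3
  Item 0.58 -> new Bin 4
  Item 0.23 -> Bin 4 (now 0.81)
Total bins used = 4

4


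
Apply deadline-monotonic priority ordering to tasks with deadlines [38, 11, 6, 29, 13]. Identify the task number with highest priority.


Sort tasks by relative deadline (ascending):
  Task 3: deadline = 6
  Task 2: deadline = 11
  Task 5: deadline = 13
  Task 4: deadline = 29
  Task 1: deadline = 38
Priority order (highest first): [3, 2, 5, 4, 1]
Highest priority task = 3

3


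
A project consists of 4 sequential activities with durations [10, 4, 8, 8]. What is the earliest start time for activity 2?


Activity 2 starts after activities 1 through 1 complete.
Predecessor durations: [10]
ES = 10 = 10

10


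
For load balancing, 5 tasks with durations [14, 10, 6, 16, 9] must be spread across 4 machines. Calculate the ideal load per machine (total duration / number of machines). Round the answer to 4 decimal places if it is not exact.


Total processing time = 14 + 10 + 6 + 16 + 9 = 55
Number of machines = 4
Ideal balanced load = 55 / 4 = 13.75

13.75


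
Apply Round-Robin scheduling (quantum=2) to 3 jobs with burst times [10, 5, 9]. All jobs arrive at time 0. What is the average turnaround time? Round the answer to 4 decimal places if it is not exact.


Time quantum = 2
Execution trace:
  J1 runs 2 units, time = 2
  J2 runs 2 units, time = 4
  J3 runs 2 units, time = 6
  J1 runs 2 units, time = 8
  J2 runs 2 units, time = 10
  J3 runs 2 units, time = 12
  J1 runs 2 units, time = 14
  J2 runs 1 units, time = 15
  J3 runs 2 units, time = 17
  J1 runs 2 units, time = 19
  J3 runs 2 units, time = 21
  J1 runs 2 units, time = 23
  J3 runs 1 units, time = 24
Finish times: [23, 15, 24]
Average turnaround = 62/3 = 20.6667

20.6667


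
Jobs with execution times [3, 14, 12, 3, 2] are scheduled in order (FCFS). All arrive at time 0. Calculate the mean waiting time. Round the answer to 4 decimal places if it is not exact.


FCFS order (as given): [3, 14, 12, 3, 2]
Waiting times:
  Job 1: wait = 0
  Job 2: wait = 3
  Job 3: wait = 17
  Job 4: wait = 29
  Job 5: wait = 32
Sum of waiting times = 81
Average waiting time = 81/5 = 16.2

16.2


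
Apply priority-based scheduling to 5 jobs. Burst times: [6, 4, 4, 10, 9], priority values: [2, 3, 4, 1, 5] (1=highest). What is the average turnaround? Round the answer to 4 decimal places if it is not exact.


Sort by priority (ascending = highest first):
Order: [(1, 10), (2, 6), (3, 4), (4, 4), (5, 9)]
Completion times:
  Priority 1, burst=10, C=10
  Priority 2, burst=6, C=16
  Priority 3, burst=4, C=20
  Priority 4, burst=4, C=24
  Priority 5, burst=9, C=33
Average turnaround = 103/5 = 20.6

20.6


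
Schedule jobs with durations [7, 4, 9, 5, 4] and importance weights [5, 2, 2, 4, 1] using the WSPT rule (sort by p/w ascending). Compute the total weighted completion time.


Compute p/w ratios and sort ascending (WSPT): [(5, 4), (7, 5), (4, 2), (4, 1), (9, 2)]
Compute weighted completion times:
  Job (p=5,w=4): C=5, w*C=4*5=20
  Job (p=7,w=5): C=12, w*C=5*12=60
  Job (p=4,w=2): C=16, w*C=2*16=32
  Job (p=4,w=1): C=20, w*C=1*20=20
  Job (p=9,w=2): C=29, w*C=2*29=58
Total weighted completion time = 190

190


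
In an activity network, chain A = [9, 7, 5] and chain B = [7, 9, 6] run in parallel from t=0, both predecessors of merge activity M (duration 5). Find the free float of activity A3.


ES(A3) = sum of predecessors on chain A = 16
EF(A3) = ES + duration = 16 + 5 = 21
Successor of A3 is M. ES(M) = max(sum(A), sum(B)) = max(21, 22) = 22
Free float = ES(successor) - EF(current) = 22 - 21 = 1

1


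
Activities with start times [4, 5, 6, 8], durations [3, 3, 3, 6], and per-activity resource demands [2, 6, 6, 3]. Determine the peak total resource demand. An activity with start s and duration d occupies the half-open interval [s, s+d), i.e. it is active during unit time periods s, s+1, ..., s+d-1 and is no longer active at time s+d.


Each activity i is active on [start_i, start_i + duration_i).
Compute total resource usage per time slot:
  t=0: active resources = [], total = 0
  t=1: active resources = [], total = 0
  t=2: active resources = [], total = 0
  t=3: active resources = [], total = 0
  t=4: active resources = [2], total = 2
  t=5: active resources = [2, 6], total = 8
  t=6: active resources = [2, 6, 6], total = 14
  t=7: active resources = [6, 6], total = 12
  t=8: active resources = [6, 3], total = 9
  t=9: active resources = [3], total = 3
  t=10: active resources = [3], total = 3
  t=11: active resources = [3], total = 3
  t=12: active resources = [3], total = 3
  t=13: active resources = [3], total = 3
Peak resource demand = 14

14


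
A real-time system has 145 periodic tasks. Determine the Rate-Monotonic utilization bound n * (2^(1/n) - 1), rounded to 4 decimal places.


Compute 2^(1/145) = 1.0047917694
Subtract 1: 1.0047917694 - 1 = 0.0047917694
Multiply by n: 145 * 0.0047917694 = 0.6948065630
Round to 4 dp: 0.6948

0.6948


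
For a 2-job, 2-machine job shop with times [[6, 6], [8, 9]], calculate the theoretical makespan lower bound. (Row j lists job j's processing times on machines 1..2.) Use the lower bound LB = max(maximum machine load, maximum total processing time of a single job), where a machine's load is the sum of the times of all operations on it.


Machine loads:
  Machine 1: 6 + 8 = 14
  Machine 2: 6 + 9 = 15
Max machine load = 15
Job totals:
  Job 1: 12
  Job 2: 17
Max job total = 17
Lower bound = max(15, 17) = 17

17


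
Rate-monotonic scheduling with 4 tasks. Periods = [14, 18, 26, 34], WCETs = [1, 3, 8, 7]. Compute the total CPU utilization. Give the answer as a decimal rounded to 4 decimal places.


Compute individual utilizations (exact fractions):
  Task 1: C/T = 1/14 (approx. 0.0714)
  Task 2: C/T = 3/18 = 1/6 (approx. 0.1667)
  Task 3: C/T = 8/26 = 4/13 (approx. 0.3077)
  Task 4: C/T = 7/34 (approx. 0.2059)
Total utilization U = 1/14 + 1/6 + 4/13 + 7/34 = 6977/9282
Rounded to 4 decimal places: U = 0.7517
RM (Liu & Layland) bound for 4 tasks = 0.756828; compare with U = 6977/9282 (approx. 0.751670)
U <= bound, so schedulable by RM sufficient condition.

0.7517


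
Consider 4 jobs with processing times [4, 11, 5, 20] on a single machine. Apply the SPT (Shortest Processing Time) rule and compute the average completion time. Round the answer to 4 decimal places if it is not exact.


Sort jobs by processing time (SPT order): [4, 5, 11, 20]
Compute completion times sequentially:
  Job 1: processing = 4, completes at 4
  Job 2: processing = 5, completes at 9
  Job 3: processing = 11, completes at 20
  Job 4: processing = 20, completes at 40
Sum of completion times = 73
Average completion time = 73/4 = 18.25

18.25


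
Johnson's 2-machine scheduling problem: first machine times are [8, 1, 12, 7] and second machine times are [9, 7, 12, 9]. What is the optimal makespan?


Apply Johnson's rule:
  Group 1 (a <= b): [(2, 1, 7), (4, 7, 9), (1, 8, 9), (3, 12, 12)]
  Group 2 (a > b): []
Optimal job order: [2, 4, 1, 3]
Schedule:
  Job 2: M1 done at 1, M2 done at 8
  Job 4: M1 done at 8, M2 done at 17
  Job 1: M1 done at 16, M2 done at 26
  Job 3: M1 done at 28, M2 done at 40
Makespan = 40

40


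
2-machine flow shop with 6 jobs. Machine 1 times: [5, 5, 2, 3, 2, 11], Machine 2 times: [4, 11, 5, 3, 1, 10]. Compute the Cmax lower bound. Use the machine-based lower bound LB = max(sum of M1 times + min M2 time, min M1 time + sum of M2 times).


LB1 = sum(M1 times) + min(M2 times) = 28 + 1 = 29
LB2 = min(M1 times) + sum(M2 times) = 2 + 34 = 36
Lower bound = max(LB1, LB2) = max(29, 36) = 36

36


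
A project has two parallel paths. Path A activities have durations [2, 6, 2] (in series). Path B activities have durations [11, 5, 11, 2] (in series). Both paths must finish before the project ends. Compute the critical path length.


Path A total = 2 + 6 + 2 = 10
Path B total = 11 + 5 + 11 + 2 = 29
Critical path = longest path = max(10, 29) = 29

29


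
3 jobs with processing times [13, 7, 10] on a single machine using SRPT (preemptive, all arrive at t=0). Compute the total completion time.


Since all jobs arrive at t=0, SRPT equals SPT ordering.
SPT order: [7, 10, 13]
Completion times:
  Job 1: p=7, C=7
  Job 2: p=10, C=17
  Job 3: p=13, C=30
Total completion time = 7 + 17 + 30 = 54

54


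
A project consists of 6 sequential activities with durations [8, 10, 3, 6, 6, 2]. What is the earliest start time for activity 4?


Activity 4 starts after activities 1 through 3 complete.
Predecessor durations: [8, 10, 3]
ES = 8 + 10 + 3 = 21

21


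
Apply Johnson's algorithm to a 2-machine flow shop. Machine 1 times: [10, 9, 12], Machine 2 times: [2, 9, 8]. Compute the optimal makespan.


Apply Johnson's rule:
  Group 1 (a <= b): [(2, 9, 9)]
  Group 2 (a > b): [(3, 12, 8), (1, 10, 2)]
Optimal job order: [2, 3, 1]
Schedule:
  Job 2: M1 done at 9, M2 done at 18
  Job 3: M1 done at 21, M2 done at 29
  Job 1: M1 done at 31, M2 done at 33
Makespan = 33

33


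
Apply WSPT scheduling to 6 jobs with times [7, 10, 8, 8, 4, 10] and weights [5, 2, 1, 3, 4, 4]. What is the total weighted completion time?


Compute p/w ratios and sort ascending (WSPT): [(4, 4), (7, 5), (10, 4), (8, 3), (10, 2), (8, 1)]
Compute weighted completion times:
  Job (p=4,w=4): C=4, w*C=4*4=16
  Job (p=7,w=5): C=11, w*C=5*11=55
  Job (p=10,w=4): C=21, w*C=4*21=84
  Job (p=8,w=3): C=29, w*C=3*29=87
  Job (p=10,w=2): C=39, w*C=2*39=78
  Job (p=8,w=1): C=47, w*C=1*47=47
Total weighted completion time = 367

367


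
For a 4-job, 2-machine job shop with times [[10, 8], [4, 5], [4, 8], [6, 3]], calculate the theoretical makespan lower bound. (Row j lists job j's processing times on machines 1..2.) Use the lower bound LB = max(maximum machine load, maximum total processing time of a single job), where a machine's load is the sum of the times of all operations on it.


Machine loads:
  Machine 1: 10 + 4 + 4 + 6 = 24
  Machine 2: 8 + 5 + 8 + 3 = 24
Max machine load = 24
Job totals:
  Job 1: 18
  Job 2: 9
  Job 3: 12
  Job 4: 9
Max job total = 18
Lower bound = max(24, 18) = 24

24


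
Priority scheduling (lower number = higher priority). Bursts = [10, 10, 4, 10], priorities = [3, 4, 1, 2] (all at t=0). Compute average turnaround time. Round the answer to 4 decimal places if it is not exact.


Sort by priority (ascending = highest first):
Order: [(1, 4), (2, 10), (3, 10), (4, 10)]
Completion times:
  Priority 1, burst=4, C=4
  Priority 2, burst=10, C=14
  Priority 3, burst=10, C=24
  Priority 4, burst=10, C=34
Average turnaround = 76/4 = 19.0

19.0


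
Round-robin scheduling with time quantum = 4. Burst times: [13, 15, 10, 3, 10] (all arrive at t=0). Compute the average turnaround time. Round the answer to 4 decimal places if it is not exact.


Time quantum = 4
Execution trace:
  J1 runs 4 units, time = 4
  J2 runs 4 units, time = 8
  J3 runs 4 units, time = 12
  J4 runs 3 units, time = 15
  J5 runs 4 units, time = 19
  J1 runs 4 units, time = 23
  J2 runs 4 units, time = 27
  J3 runs 4 units, time = 31
  J5 runs 4 units, time = 35
  J1 runs 4 units, time = 39
  J2 runs 4 units, time = 43
  J3 runs 2 units, time = 45
  J5 runs 2 units, time = 47
  J1 runs 1 units, time = 48
  J2 runs 3 units, time = 51
Finish times: [48, 51, 45, 15, 47]
Average turnaround = 206/5 = 41.2

41.2


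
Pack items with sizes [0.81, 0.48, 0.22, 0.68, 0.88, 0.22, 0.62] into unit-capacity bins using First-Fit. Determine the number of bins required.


Place items sequentially using First-Fit:
  Item 0.81 -> new Bin 1
  Item 0.48 -> new Bin 2
  Item 0.22 -> Bin 2 (now 0.7)
  Item 0.68 -> new Bin 3
  Item 0.88 -> new Bin 4
  Item 0.22 -> Bin 2 (now 0.92)
  Item 0.62 -> new Bin 5
Total bins used = 5

5


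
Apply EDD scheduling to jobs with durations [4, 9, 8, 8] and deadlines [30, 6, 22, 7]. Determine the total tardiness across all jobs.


Sort by due date (EDD order): [(9, 6), (8, 7), (8, 22), (4, 30)]
Compute completion times and tardiness:
  Job 1: p=9, d=6, C=9, tardiness=max(0,9-6)=3
  Job 2: p=8, d=7, C=17, tardiness=max(0,17-7)=10
  Job 3: p=8, d=22, C=25, tardiness=max(0,25-22)=3
  Job 4: p=4, d=30, C=29, tardiness=max(0,29-30)=0
Total tardiness = 16

16


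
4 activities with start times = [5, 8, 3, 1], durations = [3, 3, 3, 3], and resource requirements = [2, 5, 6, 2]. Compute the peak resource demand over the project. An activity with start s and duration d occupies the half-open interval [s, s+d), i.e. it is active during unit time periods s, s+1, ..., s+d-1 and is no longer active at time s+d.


Each activity i is active on [start_i, start_i + duration_i).
Compute total resource usage per time slot:
  t=0: active resources = [], total = 0
  t=1: active resources = [2], total = 2
  t=2: active resources = [2], total = 2
  t=3: active resources = [6, 2], total = 8
  t=4: active resources = [6], total = 6
  t=5: active resources = [2, 6], total = 8
  t=6: active resources = [2], total = 2
  t=7: active resources = [2], total = 2
  t=8: active resources = [5], total = 5
  t=9: active resources = [5], total = 5
  t=10: active resources = [5], total = 5
Peak resource demand = 8

8


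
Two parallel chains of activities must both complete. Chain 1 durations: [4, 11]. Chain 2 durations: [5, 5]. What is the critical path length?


Path A total = 4 + 11 = 15
Path B total = 5 + 5 = 10
Critical path = longest path = max(15, 10) = 15

15


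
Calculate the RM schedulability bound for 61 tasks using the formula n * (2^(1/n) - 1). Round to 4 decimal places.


Compute 2^(1/61) = 1.0114278734
Subtract 1: 1.0114278734 - 1 = 0.0114278734
Multiply by n: 61 * 0.0114278734 = 0.6971002774
Round to 4 dp: 0.6971

0.6971


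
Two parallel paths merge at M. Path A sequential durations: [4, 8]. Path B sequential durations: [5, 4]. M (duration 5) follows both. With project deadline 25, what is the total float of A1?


Forward pass: ES(A1) = sum of predecessors on chain A = 0
EF = ES + duration = 0 + 4 = 4
Backward pass: LF(M) = deadline = 25; LS(M) = 25 - 5 = 20
LF(A1) = LS(M) - sum(successors on chain A) = 20 - 8 = 12
LS = LF - duration = 12 - 4 = 8
Total float = LS - ES = 8 - 0 = 8

8


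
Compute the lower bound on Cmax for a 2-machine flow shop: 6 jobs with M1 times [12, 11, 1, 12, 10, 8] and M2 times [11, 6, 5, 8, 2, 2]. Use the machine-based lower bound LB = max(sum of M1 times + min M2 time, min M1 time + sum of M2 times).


LB1 = sum(M1 times) + min(M2 times) = 54 + 2 = 56
LB2 = min(M1 times) + sum(M2 times) = 1 + 34 = 35
Lower bound = max(LB1, LB2) = max(56, 35) = 56

56


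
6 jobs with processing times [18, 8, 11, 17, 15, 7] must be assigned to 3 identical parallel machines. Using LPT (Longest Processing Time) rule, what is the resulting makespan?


Sort jobs in decreasing order (LPT): [18, 17, 15, 11, 8, 7]
Assign each job to the least loaded machine:
  Machine 1: jobs [18, 7], load = 25
  Machine 2: jobs [17, 8], load = 25
  Machine 3: jobs [15, 11], load = 26
Makespan = max load = 26

26


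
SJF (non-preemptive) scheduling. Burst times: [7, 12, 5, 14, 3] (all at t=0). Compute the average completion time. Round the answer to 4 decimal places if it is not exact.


SJF order (ascending): [3, 5, 7, 12, 14]
Completion times:
  Job 1: burst=3, C=3
  Job 2: burst=5, C=8
  Job 3: burst=7, C=15
  Job 4: burst=12, C=27
  Job 5: burst=14, C=41
Average completion = 94/5 = 18.8

18.8


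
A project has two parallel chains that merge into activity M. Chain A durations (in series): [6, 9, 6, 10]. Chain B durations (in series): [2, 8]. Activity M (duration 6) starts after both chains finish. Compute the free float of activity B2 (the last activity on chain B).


ES(B2) = sum of predecessors on chain B = 2
EF(B2) = ES + duration = 2 + 8 = 10
Successor of B2 is M. ES(M) = max(sum(A), sum(B)) = max(31, 10) = 31
Free float = ES(successor) - EF(current) = 31 - 10 = 21

21


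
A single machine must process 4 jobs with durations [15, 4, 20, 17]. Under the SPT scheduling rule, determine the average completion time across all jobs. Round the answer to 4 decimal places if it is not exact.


Sort jobs by processing time (SPT order): [4, 15, 17, 20]
Compute completion times sequentially:
  Job 1: processing = 4, completes at 4
  Job 2: processing = 15, completes at 19
  Job 3: processing = 17, completes at 36
  Job 4: processing = 20, completes at 56
Sum of completion times = 115
Average completion time = 115/4 = 28.75

28.75


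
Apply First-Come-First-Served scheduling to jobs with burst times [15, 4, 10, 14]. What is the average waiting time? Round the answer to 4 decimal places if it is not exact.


FCFS order (as given): [15, 4, 10, 14]
Waiting times:
  Job 1: wait = 0
  Job 2: wait = 15
  Job 3: wait = 19
  Job 4: wait = 29
Sum of waiting times = 63
Average waiting time = 63/4 = 15.75

15.75


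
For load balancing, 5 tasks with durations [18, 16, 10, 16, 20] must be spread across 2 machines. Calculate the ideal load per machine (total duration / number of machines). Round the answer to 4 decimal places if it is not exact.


Total processing time = 18 + 16 + 10 + 16 + 20 = 80
Number of machines = 2
Ideal balanced load = 80 / 2 = 40.0

40.0


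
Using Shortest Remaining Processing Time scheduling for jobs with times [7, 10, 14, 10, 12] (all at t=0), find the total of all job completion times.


Since all jobs arrive at t=0, SRPT equals SPT ordering.
SPT order: [7, 10, 10, 12, 14]
Completion times:
  Job 1: p=7, C=7
  Job 2: p=10, C=17
  Job 3: p=10, C=27
  Job 4: p=12, C=39
  Job 5: p=14, C=53
Total completion time = 7 + 17 + 27 + 39 + 53 = 143

143


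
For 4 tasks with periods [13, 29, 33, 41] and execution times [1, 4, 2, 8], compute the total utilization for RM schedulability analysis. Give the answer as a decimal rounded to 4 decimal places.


Compute individual utilizations (exact fractions):
  Task 1: C/T = 1/13 (approx. 0.0769)
  Task 2: C/T = 4/29 (approx. 0.1379)
  Task 3: C/T = 2/33 (approx. 0.0606)
  Task 4: C/T = 8/41 (approx. 0.1951)
Total utilization U = 1/13 + 4/29 + 2/33 + 8/41 = 240035/510081
Rounded to 4 decimal places: U = 0.4706
RM (Liu & Layland) bound for 4 tasks = 0.756828; compare with U = 240035/510081 (approx. 0.470582)
U <= bound, so schedulable by RM sufficient condition.

0.4706


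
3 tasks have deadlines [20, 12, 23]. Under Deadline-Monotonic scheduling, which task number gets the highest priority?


Sort tasks by relative deadline (ascending):
  Task 2: deadline = 12
  Task 1: deadline = 20
  Task 3: deadline = 23
Priority order (highest first): [2, 1, 3]
Highest priority task = 2

2


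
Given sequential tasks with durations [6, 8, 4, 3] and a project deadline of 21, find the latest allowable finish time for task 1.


LF(activity 1) = deadline - sum of successor durations
Successors: activities 2 through 4 with durations [8, 4, 3]
Sum of successor durations = 15
LF = 21 - 15 = 6

6


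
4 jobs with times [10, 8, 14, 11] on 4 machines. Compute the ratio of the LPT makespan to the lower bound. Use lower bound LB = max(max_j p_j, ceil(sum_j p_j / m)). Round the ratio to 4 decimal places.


LPT order: [14, 11, 10, 8]
Machine loads after assignment: [14, 11, 10, 8]
LPT makespan = 14
Lower bound = max(max_job, ceil(total/4)) = max(14, 11) = 14
Ratio = 14 / 14 = 1.0

1.0


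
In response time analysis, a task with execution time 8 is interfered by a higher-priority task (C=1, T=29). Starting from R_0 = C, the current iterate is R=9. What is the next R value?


R_next = C + ceil(R_prev / T_hp) * C_hp
ceil(9 / 29) = ceil(0.3103) = 1
Interference = 1 * 1 = 1
R_next = 8 + 1 = 9
R_next = R_prev, so the iteration has converged (response time = 9).

9


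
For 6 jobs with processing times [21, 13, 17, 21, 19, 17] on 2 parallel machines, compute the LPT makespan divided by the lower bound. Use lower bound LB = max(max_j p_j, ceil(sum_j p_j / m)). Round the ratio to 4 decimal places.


LPT order: [21, 21, 19, 17, 17, 13]
Machine loads after assignment: [53, 55]
LPT makespan = 55
Lower bound = max(max_job, ceil(total/2)) = max(21, 54) = 54
Ratio = 55 / 54 = 1.0185

1.0185


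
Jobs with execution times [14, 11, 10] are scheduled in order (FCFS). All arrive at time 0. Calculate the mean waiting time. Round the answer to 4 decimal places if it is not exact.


FCFS order (as given): [14, 11, 10]
Waiting times:
  Job 1: wait = 0
  Job 2: wait = 14
  Job 3: wait = 25
Sum of waiting times = 39
Average waiting time = 39/3 = 13.0

13.0


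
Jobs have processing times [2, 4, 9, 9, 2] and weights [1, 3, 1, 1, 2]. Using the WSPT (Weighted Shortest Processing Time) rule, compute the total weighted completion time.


Compute p/w ratios and sort ascending (WSPT): [(2, 2), (4, 3), (2, 1), (9, 1), (9, 1)]
Compute weighted completion times:
  Job (p=2,w=2): C=2, w*C=2*2=4
  Job (p=4,w=3): C=6, w*C=3*6=18
  Job (p=2,w=1): C=8, w*C=1*8=8
  Job (p=9,w=1): C=17, w*C=1*17=17
  Job (p=9,w=1): C=26, w*C=1*26=26
Total weighted completion time = 73

73


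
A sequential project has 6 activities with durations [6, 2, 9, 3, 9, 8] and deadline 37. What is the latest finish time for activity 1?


LF(activity 1) = deadline - sum of successor durations
Successors: activities 2 through 6 with durations [2, 9, 3, 9, 8]
Sum of successor durations = 31
LF = 37 - 31 = 6

6


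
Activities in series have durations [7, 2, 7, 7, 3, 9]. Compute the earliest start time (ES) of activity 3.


Activity 3 starts after activities 1 through 2 complete.
Predecessor durations: [7, 2]
ES = 7 + 2 = 9

9


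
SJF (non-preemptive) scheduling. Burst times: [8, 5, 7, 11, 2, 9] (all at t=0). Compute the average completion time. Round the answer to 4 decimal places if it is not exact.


SJF order (ascending): [2, 5, 7, 8, 9, 11]
Completion times:
  Job 1: burst=2, C=2
  Job 2: burst=5, C=7
  Job 3: burst=7, C=14
  Job 4: burst=8, C=22
  Job 5: burst=9, C=31
  Job 6: burst=11, C=42
Average completion = 118/6 = 19.6667

19.6667


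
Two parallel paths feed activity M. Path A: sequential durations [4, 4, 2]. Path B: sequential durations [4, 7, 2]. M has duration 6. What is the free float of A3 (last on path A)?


ES(A3) = sum of predecessors on chain A = 8
EF(A3) = ES + duration = 8 + 2 = 10
Successor of A3 is M. ES(M) = max(sum(A), sum(B)) = max(10, 13) = 13
Free float = ES(successor) - EF(current) = 13 - 10 = 3

3


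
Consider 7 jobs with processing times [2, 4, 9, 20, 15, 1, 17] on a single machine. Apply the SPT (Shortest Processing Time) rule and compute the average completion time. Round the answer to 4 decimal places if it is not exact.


Sort jobs by processing time (SPT order): [1, 2, 4, 9, 15, 17, 20]
Compute completion times sequentially:
  Job 1: processing = 1, completes at 1
  Job 2: processing = 2, completes at 3
  Job 3: processing = 4, completes at 7
  Job 4: processing = 9, completes at 16
  Job 5: processing = 15, completes at 31
  Job 6: processing = 17, completes at 48
  Job 7: processing = 20, completes at 68
Sum of completion times = 174
Average completion time = 174/7 = 24.8571

24.8571


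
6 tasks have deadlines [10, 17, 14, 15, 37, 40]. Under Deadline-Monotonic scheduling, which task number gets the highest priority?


Sort tasks by relative deadline (ascending):
  Task 1: deadline = 10
  Task 3: deadline = 14
  Task 4: deadline = 15
  Task 2: deadline = 17
  Task 5: deadline = 37
  Task 6: deadline = 40
Priority order (highest first): [1, 3, 4, 2, 5, 6]
Highest priority task = 1

1


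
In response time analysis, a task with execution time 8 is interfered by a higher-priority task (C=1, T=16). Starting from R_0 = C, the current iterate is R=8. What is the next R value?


R_next = C + ceil(R_prev / T_hp) * C_hp
ceil(8 / 16) = ceil(0.5) = 1
Interference = 1 * 1 = 1
R_next = 8 + 1 = 9

9


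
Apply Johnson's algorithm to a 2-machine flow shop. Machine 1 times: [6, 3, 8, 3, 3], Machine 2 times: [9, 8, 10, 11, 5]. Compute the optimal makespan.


Apply Johnson's rule:
  Group 1 (a <= b): [(2, 3, 8), (4, 3, 11), (5, 3, 5), (1, 6, 9), (3, 8, 10)]
  Group 2 (a > b): []
Optimal job order: [2, 4, 5, 1, 3]
Schedule:
  Job 2: M1 done at 3, M2 done at 11
  Job 4: M1 done at 6, M2 done at 22
  Job 5: M1 done at 9, M2 done at 27
  Job 1: M1 done at 15, M2 done at 36
  Job 3: M1 done at 23, M2 done at 46
Makespan = 46

46


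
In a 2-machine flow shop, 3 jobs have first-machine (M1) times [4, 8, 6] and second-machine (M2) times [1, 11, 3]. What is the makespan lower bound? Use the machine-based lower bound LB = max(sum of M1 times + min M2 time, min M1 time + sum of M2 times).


LB1 = sum(M1 times) + min(M2 times) = 18 + 1 = 19
LB2 = min(M1 times) + sum(M2 times) = 4 + 15 = 19
Lower bound = max(LB1, LB2) = max(19, 19) = 19

19


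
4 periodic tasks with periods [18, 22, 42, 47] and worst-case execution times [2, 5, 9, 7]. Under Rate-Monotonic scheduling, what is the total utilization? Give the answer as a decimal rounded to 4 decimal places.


Compute individual utilizations (exact fractions):
  Task 1: C/T = 2/18 = 1/9 (approx. 0.1111)
  Task 2: C/T = 5/22 (approx. 0.2273)
  Task 3: C/T = 9/42 = 3/14 (approx. 0.2143)
  Task 4: C/T = 7/47 (approx. 0.1489)
Total utilization U = 1/9 + 5/22 + 3/14 + 7/47 = 22852/32571
Rounded to 4 decimal places: U = 0.7016
RM (Liu & Layland) bound for 4 tasks = 0.756828; compare with U = 22852/32571 (approx. 0.701606)
U <= bound, so schedulable by RM sufficient condition.

0.7016


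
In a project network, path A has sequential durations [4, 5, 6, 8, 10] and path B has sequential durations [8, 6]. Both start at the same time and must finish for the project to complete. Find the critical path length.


Path A total = 4 + 5 + 6 + 8 + 10 = 33
Path B total = 8 + 6 = 14
Critical path = longest path = max(33, 14) = 33

33


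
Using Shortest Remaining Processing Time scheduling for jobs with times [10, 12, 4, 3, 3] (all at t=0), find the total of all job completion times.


Since all jobs arrive at t=0, SRPT equals SPT ordering.
SPT order: [3, 3, 4, 10, 12]
Completion times:
  Job 1: p=3, C=3
  Job 2: p=3, C=6
  Job 3: p=4, C=10
  Job 4: p=10, C=20
  Job 5: p=12, C=32
Total completion time = 3 + 6 + 10 + 20 + 32 = 71

71


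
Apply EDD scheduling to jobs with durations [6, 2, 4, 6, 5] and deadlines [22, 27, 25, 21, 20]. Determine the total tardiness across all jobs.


Sort by due date (EDD order): [(5, 20), (6, 21), (6, 22), (4, 25), (2, 27)]
Compute completion times and tardiness:
  Job 1: p=5, d=20, C=5, tardiness=max(0,5-20)=0
  Job 2: p=6, d=21, C=11, tardiness=max(0,11-21)=0
  Job 3: p=6, d=22, C=17, tardiness=max(0,17-22)=0
  Job 4: p=4, d=25, C=21, tardiness=max(0,21-25)=0
  Job 5: p=2, d=27, C=23, tardiness=max(0,23-27)=0
Total tardiness = 0

0


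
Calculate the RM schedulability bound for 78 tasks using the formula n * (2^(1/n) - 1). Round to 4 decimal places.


Compute 2^(1/78) = 1.0089261045
Subtract 1: 1.0089261045 - 1 = 0.0089261045
Multiply by n: 78 * 0.0089261045 = 0.6962361510
Round to 4 dp: 0.6962

0.6962


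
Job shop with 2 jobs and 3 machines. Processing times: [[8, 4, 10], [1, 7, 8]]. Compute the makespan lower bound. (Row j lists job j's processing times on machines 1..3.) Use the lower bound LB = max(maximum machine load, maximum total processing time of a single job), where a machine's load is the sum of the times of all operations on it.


Machine loads:
  Machine 1: 8 + 1 = 9
  Machine 2: 4 + 7 = 11
  Machine 3: 10 + 8 = 18
Max machine load = 18
Job totals:
  Job 1: 22
  Job 2: 16
Max job total = 22
Lower bound = max(18, 22) = 22

22


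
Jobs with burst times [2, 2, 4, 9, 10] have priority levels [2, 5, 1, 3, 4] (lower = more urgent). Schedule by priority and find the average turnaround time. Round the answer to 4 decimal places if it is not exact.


Sort by priority (ascending = highest first):
Order: [(1, 4), (2, 2), (3, 9), (4, 10), (5, 2)]
Completion times:
  Priority 1, burst=4, C=4
  Priority 2, burst=2, C=6
  Priority 3, burst=9, C=15
  Priority 4, burst=10, C=25
  Priority 5, burst=2, C=27
Average turnaround = 77/5 = 15.4

15.4


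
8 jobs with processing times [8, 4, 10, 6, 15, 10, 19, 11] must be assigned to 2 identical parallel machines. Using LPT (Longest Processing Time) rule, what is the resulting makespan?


Sort jobs in decreasing order (LPT): [19, 15, 11, 10, 10, 8, 6, 4]
Assign each job to the least loaded machine:
  Machine 1: jobs [19, 10, 8, 4], load = 41
  Machine 2: jobs [15, 11, 10, 6], load = 42
Makespan = max load = 42

42


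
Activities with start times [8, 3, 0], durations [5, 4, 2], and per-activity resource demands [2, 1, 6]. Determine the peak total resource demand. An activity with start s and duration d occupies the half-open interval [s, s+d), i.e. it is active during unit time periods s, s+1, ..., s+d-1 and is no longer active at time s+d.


Each activity i is active on [start_i, start_i + duration_i).
Compute total resource usage per time slot:
  t=0: active resources = [6], total = 6
  t=1: active resources = [6], total = 6
  t=2: active resources = [], total = 0
  t=3: active resources = [1], total = 1
  t=4: active resources = [1], total = 1
  t=5: active resources = [1], total = 1
  t=6: active resources = [1], total = 1
  t=7: active resources = [], total = 0
  t=8: active resources = [2], total = 2
  t=9: active resources = [2], total = 2
  t=10: active resources = [2], total = 2
  t=11: active resources = [2], total = 2
  t=12: active resources = [2], total = 2
Peak resource demand = 6

6


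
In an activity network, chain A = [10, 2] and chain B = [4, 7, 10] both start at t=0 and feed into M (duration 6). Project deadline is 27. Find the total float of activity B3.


Forward pass: ES(B3) = sum of predecessors on chain B = 11
EF = ES + duration = 11 + 10 = 21
Backward pass: LF(M) = deadline = 27; LS(M) = 27 - 6 = 21
LF(B3) = LS(M) - sum(successors on chain B) = 21 - 0 = 21
LS = LF - duration = 21 - 10 = 11
Total float = LS - ES = 11 - 11 = 0

0


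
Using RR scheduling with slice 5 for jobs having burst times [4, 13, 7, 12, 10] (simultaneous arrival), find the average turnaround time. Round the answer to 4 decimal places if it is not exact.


Time quantum = 5
Execution trace:
  J1 runs 4 units, time = 4
  J2 runs 5 units, time = 9
  J3 runs 5 units, time = 14
  J4 runs 5 units, time = 19
  J5 runs 5 units, time = 24
  J2 runs 5 units, time = 29
  J3 runs 2 units, time = 31
  J4 runs 5 units, time = 36
  J5 runs 5 units, time = 41
  J2 runs 3 units, time = 44
  J4 runs 2 units, time = 46
Finish times: [4, 44, 31, 46, 41]
Average turnaround = 166/5 = 33.2

33.2


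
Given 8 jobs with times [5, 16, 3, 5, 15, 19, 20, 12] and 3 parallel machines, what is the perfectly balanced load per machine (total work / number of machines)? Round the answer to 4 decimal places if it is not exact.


Total processing time = 5 + 16 + 3 + 5 + 15 + 19 + 20 + 12 = 95
Number of machines = 3
Ideal balanced load = 95 / 3 = 31.6667

31.6667


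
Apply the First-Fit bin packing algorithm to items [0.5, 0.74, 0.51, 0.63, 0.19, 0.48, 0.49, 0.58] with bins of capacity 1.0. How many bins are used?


Place items sequentially using First-Fit:
  Item 0.5 -> new Bin 1
  Item 0.74 -> new Bin 2
  Item 0.51 -> new Bin 3
  Item 0.63 -> new Bin 4
  Item 0.19 -> Bin 1 (now 0.69)
  Item 0.48 -> Bin 3 (now 0.99)
  Item 0.49 -> new Bin 5
  Item 0.58 -> new Bin 6
Total bins used = 6

6


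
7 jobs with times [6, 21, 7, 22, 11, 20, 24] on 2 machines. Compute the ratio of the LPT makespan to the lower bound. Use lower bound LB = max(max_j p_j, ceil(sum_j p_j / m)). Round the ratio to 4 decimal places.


LPT order: [24, 22, 21, 20, 11, 7, 6]
Machine loads after assignment: [57, 54]
LPT makespan = 57
Lower bound = max(max_job, ceil(total/2)) = max(24, 56) = 56
Ratio = 57 / 56 = 1.0179

1.0179


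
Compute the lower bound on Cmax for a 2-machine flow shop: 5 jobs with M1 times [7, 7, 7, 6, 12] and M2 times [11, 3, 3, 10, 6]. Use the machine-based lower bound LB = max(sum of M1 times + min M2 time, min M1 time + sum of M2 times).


LB1 = sum(M1 times) + min(M2 times) = 39 + 3 = 42
LB2 = min(M1 times) + sum(M2 times) = 6 + 33 = 39
Lower bound = max(LB1, LB2) = max(42, 39) = 42

42


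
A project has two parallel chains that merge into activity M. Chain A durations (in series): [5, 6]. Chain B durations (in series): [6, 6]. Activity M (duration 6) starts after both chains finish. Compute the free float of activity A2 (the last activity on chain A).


ES(A2) = sum of predecessors on chain A = 5
EF(A2) = ES + duration = 5 + 6 = 11
Successor of A2 is M. ES(M) = max(sum(A), sum(B)) = max(11, 12) = 12
Free float = ES(successor) - EF(current) = 12 - 11 = 1

1


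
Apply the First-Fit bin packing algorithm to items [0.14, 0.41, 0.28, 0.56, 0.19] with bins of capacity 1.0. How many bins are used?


Place items sequentially using First-Fit:
  Item 0.14 -> new Bin 1
  Item 0.41 -> Bin 1 (now 0.55)
  Item 0.28 -> Bin 1 (now 0.83)
  Item 0.56 -> new Bin 2
  Item 0.19 -> Bin 2 (now 0.75)
Total bins used = 2

2
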